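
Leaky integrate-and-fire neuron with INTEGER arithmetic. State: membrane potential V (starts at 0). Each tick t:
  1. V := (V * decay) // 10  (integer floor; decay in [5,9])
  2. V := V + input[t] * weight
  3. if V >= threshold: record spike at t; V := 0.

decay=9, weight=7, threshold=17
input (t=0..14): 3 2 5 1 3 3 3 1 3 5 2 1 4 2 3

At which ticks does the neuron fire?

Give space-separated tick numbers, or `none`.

Answer: 0 2 4 5 6 8 9 11 12 14

Derivation:
t=0: input=3 -> V=0 FIRE
t=1: input=2 -> V=14
t=2: input=5 -> V=0 FIRE
t=3: input=1 -> V=7
t=4: input=3 -> V=0 FIRE
t=5: input=3 -> V=0 FIRE
t=6: input=3 -> V=0 FIRE
t=7: input=1 -> V=7
t=8: input=3 -> V=0 FIRE
t=9: input=5 -> V=0 FIRE
t=10: input=2 -> V=14
t=11: input=1 -> V=0 FIRE
t=12: input=4 -> V=0 FIRE
t=13: input=2 -> V=14
t=14: input=3 -> V=0 FIRE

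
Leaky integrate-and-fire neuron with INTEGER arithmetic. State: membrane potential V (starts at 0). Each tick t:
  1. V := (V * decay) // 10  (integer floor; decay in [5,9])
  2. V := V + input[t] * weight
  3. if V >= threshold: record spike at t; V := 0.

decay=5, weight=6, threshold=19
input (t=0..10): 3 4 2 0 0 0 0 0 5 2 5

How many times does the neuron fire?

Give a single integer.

t=0: input=3 -> V=18
t=1: input=4 -> V=0 FIRE
t=2: input=2 -> V=12
t=3: input=0 -> V=6
t=4: input=0 -> V=3
t=5: input=0 -> V=1
t=6: input=0 -> V=0
t=7: input=0 -> V=0
t=8: input=5 -> V=0 FIRE
t=9: input=2 -> V=12
t=10: input=5 -> V=0 FIRE

Answer: 3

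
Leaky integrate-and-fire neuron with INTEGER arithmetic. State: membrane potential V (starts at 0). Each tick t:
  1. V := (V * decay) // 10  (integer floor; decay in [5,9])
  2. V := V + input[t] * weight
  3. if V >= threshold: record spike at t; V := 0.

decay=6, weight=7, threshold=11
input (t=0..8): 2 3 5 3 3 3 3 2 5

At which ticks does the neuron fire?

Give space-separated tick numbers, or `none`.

Answer: 0 1 2 3 4 5 6 7 8

Derivation:
t=0: input=2 -> V=0 FIRE
t=1: input=3 -> V=0 FIRE
t=2: input=5 -> V=0 FIRE
t=3: input=3 -> V=0 FIRE
t=4: input=3 -> V=0 FIRE
t=5: input=3 -> V=0 FIRE
t=6: input=3 -> V=0 FIRE
t=7: input=2 -> V=0 FIRE
t=8: input=5 -> V=0 FIRE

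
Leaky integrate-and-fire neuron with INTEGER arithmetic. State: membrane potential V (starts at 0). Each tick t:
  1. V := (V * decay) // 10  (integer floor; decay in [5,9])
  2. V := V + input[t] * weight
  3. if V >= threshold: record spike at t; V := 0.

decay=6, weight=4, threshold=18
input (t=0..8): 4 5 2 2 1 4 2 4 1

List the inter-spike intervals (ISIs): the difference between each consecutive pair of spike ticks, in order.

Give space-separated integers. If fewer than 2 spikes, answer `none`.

t=0: input=4 -> V=16
t=1: input=5 -> V=0 FIRE
t=2: input=2 -> V=8
t=3: input=2 -> V=12
t=4: input=1 -> V=11
t=5: input=4 -> V=0 FIRE
t=6: input=2 -> V=8
t=7: input=4 -> V=0 FIRE
t=8: input=1 -> V=4

Answer: 4 2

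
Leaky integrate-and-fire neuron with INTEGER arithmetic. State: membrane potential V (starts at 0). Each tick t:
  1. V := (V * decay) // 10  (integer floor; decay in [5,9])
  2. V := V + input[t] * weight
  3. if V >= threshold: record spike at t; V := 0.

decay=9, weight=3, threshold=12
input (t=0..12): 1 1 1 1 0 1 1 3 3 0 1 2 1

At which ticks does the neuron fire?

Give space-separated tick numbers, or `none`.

Answer: 6 8

Derivation:
t=0: input=1 -> V=3
t=1: input=1 -> V=5
t=2: input=1 -> V=7
t=3: input=1 -> V=9
t=4: input=0 -> V=8
t=5: input=1 -> V=10
t=6: input=1 -> V=0 FIRE
t=7: input=3 -> V=9
t=8: input=3 -> V=0 FIRE
t=9: input=0 -> V=0
t=10: input=1 -> V=3
t=11: input=2 -> V=8
t=12: input=1 -> V=10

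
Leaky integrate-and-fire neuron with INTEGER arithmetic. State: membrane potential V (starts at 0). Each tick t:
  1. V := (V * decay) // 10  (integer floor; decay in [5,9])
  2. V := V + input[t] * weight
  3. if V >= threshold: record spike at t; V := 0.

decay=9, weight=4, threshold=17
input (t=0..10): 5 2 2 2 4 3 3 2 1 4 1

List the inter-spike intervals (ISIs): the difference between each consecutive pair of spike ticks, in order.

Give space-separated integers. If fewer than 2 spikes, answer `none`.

t=0: input=5 -> V=0 FIRE
t=1: input=2 -> V=8
t=2: input=2 -> V=15
t=3: input=2 -> V=0 FIRE
t=4: input=4 -> V=16
t=5: input=3 -> V=0 FIRE
t=6: input=3 -> V=12
t=7: input=2 -> V=0 FIRE
t=8: input=1 -> V=4
t=9: input=4 -> V=0 FIRE
t=10: input=1 -> V=4

Answer: 3 2 2 2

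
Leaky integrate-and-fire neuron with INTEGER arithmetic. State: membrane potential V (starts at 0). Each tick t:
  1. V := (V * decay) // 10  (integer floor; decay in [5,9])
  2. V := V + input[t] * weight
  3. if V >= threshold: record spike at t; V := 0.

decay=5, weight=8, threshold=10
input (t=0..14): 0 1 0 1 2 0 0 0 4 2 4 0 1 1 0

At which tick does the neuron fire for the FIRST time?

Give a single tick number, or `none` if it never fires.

t=0: input=0 -> V=0
t=1: input=1 -> V=8
t=2: input=0 -> V=4
t=3: input=1 -> V=0 FIRE
t=4: input=2 -> V=0 FIRE
t=5: input=0 -> V=0
t=6: input=0 -> V=0
t=7: input=0 -> V=0
t=8: input=4 -> V=0 FIRE
t=9: input=2 -> V=0 FIRE
t=10: input=4 -> V=0 FIRE
t=11: input=0 -> V=0
t=12: input=1 -> V=8
t=13: input=1 -> V=0 FIRE
t=14: input=0 -> V=0

Answer: 3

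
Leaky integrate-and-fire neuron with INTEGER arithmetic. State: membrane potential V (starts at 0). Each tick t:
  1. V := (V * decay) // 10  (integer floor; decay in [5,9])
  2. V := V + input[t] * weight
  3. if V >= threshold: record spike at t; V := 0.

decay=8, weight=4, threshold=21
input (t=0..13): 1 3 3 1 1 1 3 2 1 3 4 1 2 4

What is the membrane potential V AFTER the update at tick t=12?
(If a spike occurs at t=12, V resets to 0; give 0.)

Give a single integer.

Answer: 11

Derivation:
t=0: input=1 -> V=4
t=1: input=3 -> V=15
t=2: input=3 -> V=0 FIRE
t=3: input=1 -> V=4
t=4: input=1 -> V=7
t=5: input=1 -> V=9
t=6: input=3 -> V=19
t=7: input=2 -> V=0 FIRE
t=8: input=1 -> V=4
t=9: input=3 -> V=15
t=10: input=4 -> V=0 FIRE
t=11: input=1 -> V=4
t=12: input=2 -> V=11
t=13: input=4 -> V=0 FIRE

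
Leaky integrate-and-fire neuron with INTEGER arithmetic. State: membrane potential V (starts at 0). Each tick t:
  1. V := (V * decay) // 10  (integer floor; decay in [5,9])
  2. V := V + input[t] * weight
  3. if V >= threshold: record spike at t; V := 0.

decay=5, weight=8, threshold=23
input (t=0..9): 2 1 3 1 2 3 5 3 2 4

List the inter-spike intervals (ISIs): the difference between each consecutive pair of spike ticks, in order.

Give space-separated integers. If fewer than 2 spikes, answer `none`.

Answer: 3 1 1 2

Derivation:
t=0: input=2 -> V=16
t=1: input=1 -> V=16
t=2: input=3 -> V=0 FIRE
t=3: input=1 -> V=8
t=4: input=2 -> V=20
t=5: input=3 -> V=0 FIRE
t=6: input=5 -> V=0 FIRE
t=7: input=3 -> V=0 FIRE
t=8: input=2 -> V=16
t=9: input=4 -> V=0 FIRE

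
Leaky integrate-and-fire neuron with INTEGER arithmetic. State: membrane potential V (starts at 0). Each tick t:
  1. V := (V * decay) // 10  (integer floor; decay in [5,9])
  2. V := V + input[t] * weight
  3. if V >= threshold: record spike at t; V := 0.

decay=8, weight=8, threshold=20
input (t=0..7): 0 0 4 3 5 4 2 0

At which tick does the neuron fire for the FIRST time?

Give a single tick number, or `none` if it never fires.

t=0: input=0 -> V=0
t=1: input=0 -> V=0
t=2: input=4 -> V=0 FIRE
t=3: input=3 -> V=0 FIRE
t=4: input=5 -> V=0 FIRE
t=5: input=4 -> V=0 FIRE
t=6: input=2 -> V=16
t=7: input=0 -> V=12

Answer: 2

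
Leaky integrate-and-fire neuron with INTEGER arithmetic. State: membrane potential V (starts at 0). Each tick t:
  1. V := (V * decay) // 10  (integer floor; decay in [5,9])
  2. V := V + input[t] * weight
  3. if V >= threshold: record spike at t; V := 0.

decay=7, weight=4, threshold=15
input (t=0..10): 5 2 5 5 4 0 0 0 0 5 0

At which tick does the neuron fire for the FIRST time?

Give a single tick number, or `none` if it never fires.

t=0: input=5 -> V=0 FIRE
t=1: input=2 -> V=8
t=2: input=5 -> V=0 FIRE
t=3: input=5 -> V=0 FIRE
t=4: input=4 -> V=0 FIRE
t=5: input=0 -> V=0
t=6: input=0 -> V=0
t=7: input=0 -> V=0
t=8: input=0 -> V=0
t=9: input=5 -> V=0 FIRE
t=10: input=0 -> V=0

Answer: 0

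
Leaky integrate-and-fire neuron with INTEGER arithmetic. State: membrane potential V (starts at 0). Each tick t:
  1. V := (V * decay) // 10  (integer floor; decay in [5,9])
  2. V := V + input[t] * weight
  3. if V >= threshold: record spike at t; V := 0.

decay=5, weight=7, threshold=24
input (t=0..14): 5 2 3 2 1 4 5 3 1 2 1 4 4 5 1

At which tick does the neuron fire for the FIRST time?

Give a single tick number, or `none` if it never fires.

Answer: 0

Derivation:
t=0: input=5 -> V=0 FIRE
t=1: input=2 -> V=14
t=2: input=3 -> V=0 FIRE
t=3: input=2 -> V=14
t=4: input=1 -> V=14
t=5: input=4 -> V=0 FIRE
t=6: input=5 -> V=0 FIRE
t=7: input=3 -> V=21
t=8: input=1 -> V=17
t=9: input=2 -> V=22
t=10: input=1 -> V=18
t=11: input=4 -> V=0 FIRE
t=12: input=4 -> V=0 FIRE
t=13: input=5 -> V=0 FIRE
t=14: input=1 -> V=7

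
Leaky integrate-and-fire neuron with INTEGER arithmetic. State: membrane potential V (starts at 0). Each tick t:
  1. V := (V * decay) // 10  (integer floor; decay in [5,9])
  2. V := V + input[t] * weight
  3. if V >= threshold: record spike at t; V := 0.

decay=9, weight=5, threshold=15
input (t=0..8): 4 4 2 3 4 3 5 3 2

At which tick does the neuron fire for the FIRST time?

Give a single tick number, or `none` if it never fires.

Answer: 0

Derivation:
t=0: input=4 -> V=0 FIRE
t=1: input=4 -> V=0 FIRE
t=2: input=2 -> V=10
t=3: input=3 -> V=0 FIRE
t=4: input=4 -> V=0 FIRE
t=5: input=3 -> V=0 FIRE
t=6: input=5 -> V=0 FIRE
t=7: input=3 -> V=0 FIRE
t=8: input=2 -> V=10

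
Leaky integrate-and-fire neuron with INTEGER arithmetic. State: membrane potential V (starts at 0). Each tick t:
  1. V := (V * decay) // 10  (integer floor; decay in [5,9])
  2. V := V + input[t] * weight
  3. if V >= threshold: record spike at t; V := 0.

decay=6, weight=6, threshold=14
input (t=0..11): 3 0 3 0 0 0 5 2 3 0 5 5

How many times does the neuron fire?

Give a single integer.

t=0: input=3 -> V=0 FIRE
t=1: input=0 -> V=0
t=2: input=3 -> V=0 FIRE
t=3: input=0 -> V=0
t=4: input=0 -> V=0
t=5: input=0 -> V=0
t=6: input=5 -> V=0 FIRE
t=7: input=2 -> V=12
t=8: input=3 -> V=0 FIRE
t=9: input=0 -> V=0
t=10: input=5 -> V=0 FIRE
t=11: input=5 -> V=0 FIRE

Answer: 6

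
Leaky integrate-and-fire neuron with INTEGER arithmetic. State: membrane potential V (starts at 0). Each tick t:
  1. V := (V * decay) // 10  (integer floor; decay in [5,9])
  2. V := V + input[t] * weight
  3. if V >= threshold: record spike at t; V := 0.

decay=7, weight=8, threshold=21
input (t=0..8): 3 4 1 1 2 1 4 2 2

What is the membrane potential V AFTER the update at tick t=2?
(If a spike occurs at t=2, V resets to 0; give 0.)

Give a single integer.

Answer: 8

Derivation:
t=0: input=3 -> V=0 FIRE
t=1: input=4 -> V=0 FIRE
t=2: input=1 -> V=8
t=3: input=1 -> V=13
t=4: input=2 -> V=0 FIRE
t=5: input=1 -> V=8
t=6: input=4 -> V=0 FIRE
t=7: input=2 -> V=16
t=8: input=2 -> V=0 FIRE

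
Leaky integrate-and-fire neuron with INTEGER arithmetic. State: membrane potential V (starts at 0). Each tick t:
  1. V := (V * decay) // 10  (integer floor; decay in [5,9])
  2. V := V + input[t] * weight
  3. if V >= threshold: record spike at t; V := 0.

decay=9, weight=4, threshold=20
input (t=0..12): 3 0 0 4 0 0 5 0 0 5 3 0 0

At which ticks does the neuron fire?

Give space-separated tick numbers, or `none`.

t=0: input=3 -> V=12
t=1: input=0 -> V=10
t=2: input=0 -> V=9
t=3: input=4 -> V=0 FIRE
t=4: input=0 -> V=0
t=5: input=0 -> V=0
t=6: input=5 -> V=0 FIRE
t=7: input=0 -> V=0
t=8: input=0 -> V=0
t=9: input=5 -> V=0 FIRE
t=10: input=3 -> V=12
t=11: input=0 -> V=10
t=12: input=0 -> V=9

Answer: 3 6 9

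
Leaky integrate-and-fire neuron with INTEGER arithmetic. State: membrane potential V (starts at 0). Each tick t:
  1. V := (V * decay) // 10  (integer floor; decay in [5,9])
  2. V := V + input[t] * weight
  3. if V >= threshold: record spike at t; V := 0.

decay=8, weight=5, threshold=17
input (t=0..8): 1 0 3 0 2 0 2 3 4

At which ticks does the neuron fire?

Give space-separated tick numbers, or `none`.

Answer: 2 7 8

Derivation:
t=0: input=1 -> V=5
t=1: input=0 -> V=4
t=2: input=3 -> V=0 FIRE
t=3: input=0 -> V=0
t=4: input=2 -> V=10
t=5: input=0 -> V=8
t=6: input=2 -> V=16
t=7: input=3 -> V=0 FIRE
t=8: input=4 -> V=0 FIRE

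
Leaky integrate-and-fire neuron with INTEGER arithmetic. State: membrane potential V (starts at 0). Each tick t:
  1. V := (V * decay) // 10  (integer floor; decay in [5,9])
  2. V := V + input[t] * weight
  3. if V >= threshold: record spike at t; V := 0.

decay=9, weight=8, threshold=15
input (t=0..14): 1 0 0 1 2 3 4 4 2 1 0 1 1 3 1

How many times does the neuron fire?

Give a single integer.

Answer: 7

Derivation:
t=0: input=1 -> V=8
t=1: input=0 -> V=7
t=2: input=0 -> V=6
t=3: input=1 -> V=13
t=4: input=2 -> V=0 FIRE
t=5: input=3 -> V=0 FIRE
t=6: input=4 -> V=0 FIRE
t=7: input=4 -> V=0 FIRE
t=8: input=2 -> V=0 FIRE
t=9: input=1 -> V=8
t=10: input=0 -> V=7
t=11: input=1 -> V=14
t=12: input=1 -> V=0 FIRE
t=13: input=3 -> V=0 FIRE
t=14: input=1 -> V=8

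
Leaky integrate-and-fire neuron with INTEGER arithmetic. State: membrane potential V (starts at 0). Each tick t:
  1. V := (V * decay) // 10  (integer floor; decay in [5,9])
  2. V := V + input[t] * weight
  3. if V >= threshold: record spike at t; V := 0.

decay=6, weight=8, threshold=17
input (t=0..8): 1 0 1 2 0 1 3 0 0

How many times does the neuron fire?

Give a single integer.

t=0: input=1 -> V=8
t=1: input=0 -> V=4
t=2: input=1 -> V=10
t=3: input=2 -> V=0 FIRE
t=4: input=0 -> V=0
t=5: input=1 -> V=8
t=6: input=3 -> V=0 FIRE
t=7: input=0 -> V=0
t=8: input=0 -> V=0

Answer: 2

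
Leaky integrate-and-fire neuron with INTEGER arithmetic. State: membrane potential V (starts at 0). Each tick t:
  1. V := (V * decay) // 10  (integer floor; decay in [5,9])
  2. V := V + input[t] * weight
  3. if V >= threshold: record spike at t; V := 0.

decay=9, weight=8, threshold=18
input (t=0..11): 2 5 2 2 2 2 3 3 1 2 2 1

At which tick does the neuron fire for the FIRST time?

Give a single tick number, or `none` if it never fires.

Answer: 1

Derivation:
t=0: input=2 -> V=16
t=1: input=5 -> V=0 FIRE
t=2: input=2 -> V=16
t=3: input=2 -> V=0 FIRE
t=4: input=2 -> V=16
t=5: input=2 -> V=0 FIRE
t=6: input=3 -> V=0 FIRE
t=7: input=3 -> V=0 FIRE
t=8: input=1 -> V=8
t=9: input=2 -> V=0 FIRE
t=10: input=2 -> V=16
t=11: input=1 -> V=0 FIRE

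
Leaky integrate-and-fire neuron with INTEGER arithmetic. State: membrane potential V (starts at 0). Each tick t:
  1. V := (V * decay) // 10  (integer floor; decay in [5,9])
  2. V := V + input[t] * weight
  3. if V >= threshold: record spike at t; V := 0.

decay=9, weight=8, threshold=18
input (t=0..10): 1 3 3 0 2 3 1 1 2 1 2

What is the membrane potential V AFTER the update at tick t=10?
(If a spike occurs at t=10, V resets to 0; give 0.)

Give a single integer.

Answer: 0

Derivation:
t=0: input=1 -> V=8
t=1: input=3 -> V=0 FIRE
t=2: input=3 -> V=0 FIRE
t=3: input=0 -> V=0
t=4: input=2 -> V=16
t=5: input=3 -> V=0 FIRE
t=6: input=1 -> V=8
t=7: input=1 -> V=15
t=8: input=2 -> V=0 FIRE
t=9: input=1 -> V=8
t=10: input=2 -> V=0 FIRE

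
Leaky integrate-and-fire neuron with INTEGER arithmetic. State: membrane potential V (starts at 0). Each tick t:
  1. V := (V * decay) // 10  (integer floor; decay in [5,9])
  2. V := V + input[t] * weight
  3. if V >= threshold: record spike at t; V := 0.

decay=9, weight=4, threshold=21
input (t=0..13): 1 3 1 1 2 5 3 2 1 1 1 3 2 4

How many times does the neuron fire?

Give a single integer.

t=0: input=1 -> V=4
t=1: input=3 -> V=15
t=2: input=1 -> V=17
t=3: input=1 -> V=19
t=4: input=2 -> V=0 FIRE
t=5: input=5 -> V=20
t=6: input=3 -> V=0 FIRE
t=7: input=2 -> V=8
t=8: input=1 -> V=11
t=9: input=1 -> V=13
t=10: input=1 -> V=15
t=11: input=3 -> V=0 FIRE
t=12: input=2 -> V=8
t=13: input=4 -> V=0 FIRE

Answer: 4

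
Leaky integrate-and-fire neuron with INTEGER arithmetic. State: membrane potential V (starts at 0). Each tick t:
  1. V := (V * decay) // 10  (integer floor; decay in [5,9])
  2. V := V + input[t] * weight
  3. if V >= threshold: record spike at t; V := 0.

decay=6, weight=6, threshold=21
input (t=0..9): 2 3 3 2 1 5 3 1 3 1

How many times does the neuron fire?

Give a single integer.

t=0: input=2 -> V=12
t=1: input=3 -> V=0 FIRE
t=2: input=3 -> V=18
t=3: input=2 -> V=0 FIRE
t=4: input=1 -> V=6
t=5: input=5 -> V=0 FIRE
t=6: input=3 -> V=18
t=7: input=1 -> V=16
t=8: input=3 -> V=0 FIRE
t=9: input=1 -> V=6

Answer: 4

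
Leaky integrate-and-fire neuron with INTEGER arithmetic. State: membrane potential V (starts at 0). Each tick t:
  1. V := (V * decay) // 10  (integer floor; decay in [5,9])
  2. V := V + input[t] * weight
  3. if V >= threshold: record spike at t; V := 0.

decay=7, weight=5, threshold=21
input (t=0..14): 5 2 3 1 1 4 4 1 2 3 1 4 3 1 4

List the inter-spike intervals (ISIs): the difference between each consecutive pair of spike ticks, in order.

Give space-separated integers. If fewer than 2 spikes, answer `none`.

Answer: 2 3 3 3 3

Derivation:
t=0: input=5 -> V=0 FIRE
t=1: input=2 -> V=10
t=2: input=3 -> V=0 FIRE
t=3: input=1 -> V=5
t=4: input=1 -> V=8
t=5: input=4 -> V=0 FIRE
t=6: input=4 -> V=20
t=7: input=1 -> V=19
t=8: input=2 -> V=0 FIRE
t=9: input=3 -> V=15
t=10: input=1 -> V=15
t=11: input=4 -> V=0 FIRE
t=12: input=3 -> V=15
t=13: input=1 -> V=15
t=14: input=4 -> V=0 FIRE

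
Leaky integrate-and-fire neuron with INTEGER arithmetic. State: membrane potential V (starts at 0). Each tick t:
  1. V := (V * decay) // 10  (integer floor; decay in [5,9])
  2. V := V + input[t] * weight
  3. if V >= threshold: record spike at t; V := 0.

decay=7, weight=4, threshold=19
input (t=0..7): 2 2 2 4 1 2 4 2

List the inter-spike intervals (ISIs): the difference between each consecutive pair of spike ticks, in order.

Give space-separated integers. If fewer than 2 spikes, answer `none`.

t=0: input=2 -> V=8
t=1: input=2 -> V=13
t=2: input=2 -> V=17
t=3: input=4 -> V=0 FIRE
t=4: input=1 -> V=4
t=5: input=2 -> V=10
t=6: input=4 -> V=0 FIRE
t=7: input=2 -> V=8

Answer: 3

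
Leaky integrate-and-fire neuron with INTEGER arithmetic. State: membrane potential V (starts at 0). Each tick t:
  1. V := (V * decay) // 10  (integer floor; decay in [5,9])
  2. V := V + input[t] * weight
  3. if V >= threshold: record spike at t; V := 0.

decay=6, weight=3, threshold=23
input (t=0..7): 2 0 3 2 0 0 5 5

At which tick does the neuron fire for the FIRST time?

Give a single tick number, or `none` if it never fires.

Answer: 7

Derivation:
t=0: input=2 -> V=6
t=1: input=0 -> V=3
t=2: input=3 -> V=10
t=3: input=2 -> V=12
t=4: input=0 -> V=7
t=5: input=0 -> V=4
t=6: input=5 -> V=17
t=7: input=5 -> V=0 FIRE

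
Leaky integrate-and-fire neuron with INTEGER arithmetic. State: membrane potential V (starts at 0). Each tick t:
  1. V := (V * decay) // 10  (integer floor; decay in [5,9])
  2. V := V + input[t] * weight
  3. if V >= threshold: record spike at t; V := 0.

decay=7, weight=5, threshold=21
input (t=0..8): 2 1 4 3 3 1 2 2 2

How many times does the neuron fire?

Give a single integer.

t=0: input=2 -> V=10
t=1: input=1 -> V=12
t=2: input=4 -> V=0 FIRE
t=3: input=3 -> V=15
t=4: input=3 -> V=0 FIRE
t=5: input=1 -> V=5
t=6: input=2 -> V=13
t=7: input=2 -> V=19
t=8: input=2 -> V=0 FIRE

Answer: 3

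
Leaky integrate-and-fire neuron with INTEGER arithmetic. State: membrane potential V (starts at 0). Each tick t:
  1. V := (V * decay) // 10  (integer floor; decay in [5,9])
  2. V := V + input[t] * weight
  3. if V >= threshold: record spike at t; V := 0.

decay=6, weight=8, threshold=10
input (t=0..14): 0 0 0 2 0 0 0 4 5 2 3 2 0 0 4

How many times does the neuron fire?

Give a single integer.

t=0: input=0 -> V=0
t=1: input=0 -> V=0
t=2: input=0 -> V=0
t=3: input=2 -> V=0 FIRE
t=4: input=0 -> V=0
t=5: input=0 -> V=0
t=6: input=0 -> V=0
t=7: input=4 -> V=0 FIRE
t=8: input=5 -> V=0 FIRE
t=9: input=2 -> V=0 FIRE
t=10: input=3 -> V=0 FIRE
t=11: input=2 -> V=0 FIRE
t=12: input=0 -> V=0
t=13: input=0 -> V=0
t=14: input=4 -> V=0 FIRE

Answer: 7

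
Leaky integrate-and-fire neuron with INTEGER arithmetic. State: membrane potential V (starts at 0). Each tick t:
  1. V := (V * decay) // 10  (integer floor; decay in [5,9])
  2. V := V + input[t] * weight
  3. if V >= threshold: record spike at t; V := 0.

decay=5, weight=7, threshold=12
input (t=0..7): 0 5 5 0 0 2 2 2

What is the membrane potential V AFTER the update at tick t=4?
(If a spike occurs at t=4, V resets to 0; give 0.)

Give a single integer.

Answer: 0

Derivation:
t=0: input=0 -> V=0
t=1: input=5 -> V=0 FIRE
t=2: input=5 -> V=0 FIRE
t=3: input=0 -> V=0
t=4: input=0 -> V=0
t=5: input=2 -> V=0 FIRE
t=6: input=2 -> V=0 FIRE
t=7: input=2 -> V=0 FIRE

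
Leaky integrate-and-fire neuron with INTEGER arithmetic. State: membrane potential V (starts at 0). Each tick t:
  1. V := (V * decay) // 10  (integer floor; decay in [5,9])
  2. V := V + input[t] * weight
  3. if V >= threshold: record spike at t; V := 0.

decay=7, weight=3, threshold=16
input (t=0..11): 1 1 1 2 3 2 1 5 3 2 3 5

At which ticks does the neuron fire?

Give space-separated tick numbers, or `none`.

t=0: input=1 -> V=3
t=1: input=1 -> V=5
t=2: input=1 -> V=6
t=3: input=2 -> V=10
t=4: input=3 -> V=0 FIRE
t=5: input=2 -> V=6
t=6: input=1 -> V=7
t=7: input=5 -> V=0 FIRE
t=8: input=3 -> V=9
t=9: input=2 -> V=12
t=10: input=3 -> V=0 FIRE
t=11: input=5 -> V=15

Answer: 4 7 10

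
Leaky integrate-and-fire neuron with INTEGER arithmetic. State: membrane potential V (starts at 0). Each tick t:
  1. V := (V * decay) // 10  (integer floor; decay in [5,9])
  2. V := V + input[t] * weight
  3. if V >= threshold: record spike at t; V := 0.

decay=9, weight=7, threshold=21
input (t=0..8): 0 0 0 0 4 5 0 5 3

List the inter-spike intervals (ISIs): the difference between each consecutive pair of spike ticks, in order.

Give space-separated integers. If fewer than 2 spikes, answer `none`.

t=0: input=0 -> V=0
t=1: input=0 -> V=0
t=2: input=0 -> V=0
t=3: input=0 -> V=0
t=4: input=4 -> V=0 FIRE
t=5: input=5 -> V=0 FIRE
t=6: input=0 -> V=0
t=7: input=5 -> V=0 FIRE
t=8: input=3 -> V=0 FIRE

Answer: 1 2 1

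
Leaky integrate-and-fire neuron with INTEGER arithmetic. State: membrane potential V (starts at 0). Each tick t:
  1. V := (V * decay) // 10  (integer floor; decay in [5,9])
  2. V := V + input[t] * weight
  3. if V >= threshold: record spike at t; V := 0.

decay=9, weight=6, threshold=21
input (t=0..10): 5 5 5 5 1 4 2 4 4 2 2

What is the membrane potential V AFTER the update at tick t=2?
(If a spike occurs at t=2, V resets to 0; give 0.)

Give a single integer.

t=0: input=5 -> V=0 FIRE
t=1: input=5 -> V=0 FIRE
t=2: input=5 -> V=0 FIRE
t=3: input=5 -> V=0 FIRE
t=4: input=1 -> V=6
t=5: input=4 -> V=0 FIRE
t=6: input=2 -> V=12
t=7: input=4 -> V=0 FIRE
t=8: input=4 -> V=0 FIRE
t=9: input=2 -> V=12
t=10: input=2 -> V=0 FIRE

Answer: 0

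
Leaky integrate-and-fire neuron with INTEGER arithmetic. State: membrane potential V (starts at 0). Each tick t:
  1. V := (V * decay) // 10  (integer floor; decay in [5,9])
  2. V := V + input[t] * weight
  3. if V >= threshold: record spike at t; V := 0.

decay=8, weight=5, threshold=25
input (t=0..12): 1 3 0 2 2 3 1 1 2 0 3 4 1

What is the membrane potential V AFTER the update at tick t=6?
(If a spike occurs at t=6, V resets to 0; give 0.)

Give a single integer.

Answer: 17

Derivation:
t=0: input=1 -> V=5
t=1: input=3 -> V=19
t=2: input=0 -> V=15
t=3: input=2 -> V=22
t=4: input=2 -> V=0 FIRE
t=5: input=3 -> V=15
t=6: input=1 -> V=17
t=7: input=1 -> V=18
t=8: input=2 -> V=24
t=9: input=0 -> V=19
t=10: input=3 -> V=0 FIRE
t=11: input=4 -> V=20
t=12: input=1 -> V=21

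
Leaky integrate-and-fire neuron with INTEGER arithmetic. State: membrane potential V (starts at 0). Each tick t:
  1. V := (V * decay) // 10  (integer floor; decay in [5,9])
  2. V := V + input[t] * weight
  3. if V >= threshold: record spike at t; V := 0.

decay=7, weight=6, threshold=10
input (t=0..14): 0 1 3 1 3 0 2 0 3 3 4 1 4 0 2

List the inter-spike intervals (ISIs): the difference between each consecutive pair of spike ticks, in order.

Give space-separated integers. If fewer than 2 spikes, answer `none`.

t=0: input=0 -> V=0
t=1: input=1 -> V=6
t=2: input=3 -> V=0 FIRE
t=3: input=1 -> V=6
t=4: input=3 -> V=0 FIRE
t=5: input=0 -> V=0
t=6: input=2 -> V=0 FIRE
t=7: input=0 -> V=0
t=8: input=3 -> V=0 FIRE
t=9: input=3 -> V=0 FIRE
t=10: input=4 -> V=0 FIRE
t=11: input=1 -> V=6
t=12: input=4 -> V=0 FIRE
t=13: input=0 -> V=0
t=14: input=2 -> V=0 FIRE

Answer: 2 2 2 1 1 2 2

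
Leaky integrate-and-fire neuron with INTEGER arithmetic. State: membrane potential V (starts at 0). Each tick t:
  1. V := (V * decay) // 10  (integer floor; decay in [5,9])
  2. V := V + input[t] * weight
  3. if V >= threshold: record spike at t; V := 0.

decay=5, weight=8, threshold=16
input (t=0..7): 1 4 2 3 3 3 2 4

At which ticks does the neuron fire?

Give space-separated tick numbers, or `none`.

t=0: input=1 -> V=8
t=1: input=4 -> V=0 FIRE
t=2: input=2 -> V=0 FIRE
t=3: input=3 -> V=0 FIRE
t=4: input=3 -> V=0 FIRE
t=5: input=3 -> V=0 FIRE
t=6: input=2 -> V=0 FIRE
t=7: input=4 -> V=0 FIRE

Answer: 1 2 3 4 5 6 7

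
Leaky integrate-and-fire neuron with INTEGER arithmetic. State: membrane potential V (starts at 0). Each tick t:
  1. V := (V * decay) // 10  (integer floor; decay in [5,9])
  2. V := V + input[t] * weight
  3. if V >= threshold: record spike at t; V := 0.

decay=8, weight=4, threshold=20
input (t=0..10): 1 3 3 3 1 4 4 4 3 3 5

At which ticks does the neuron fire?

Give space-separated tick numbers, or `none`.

t=0: input=1 -> V=4
t=1: input=3 -> V=15
t=2: input=3 -> V=0 FIRE
t=3: input=3 -> V=12
t=4: input=1 -> V=13
t=5: input=4 -> V=0 FIRE
t=6: input=4 -> V=16
t=7: input=4 -> V=0 FIRE
t=8: input=3 -> V=12
t=9: input=3 -> V=0 FIRE
t=10: input=5 -> V=0 FIRE

Answer: 2 5 7 9 10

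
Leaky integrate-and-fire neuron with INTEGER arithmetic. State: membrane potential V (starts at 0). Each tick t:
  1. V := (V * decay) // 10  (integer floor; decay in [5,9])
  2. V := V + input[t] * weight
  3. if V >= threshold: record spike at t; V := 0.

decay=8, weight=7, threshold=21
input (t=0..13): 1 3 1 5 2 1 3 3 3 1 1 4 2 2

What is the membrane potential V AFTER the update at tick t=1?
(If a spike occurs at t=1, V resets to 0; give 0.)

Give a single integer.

t=0: input=1 -> V=7
t=1: input=3 -> V=0 FIRE
t=2: input=1 -> V=7
t=3: input=5 -> V=0 FIRE
t=4: input=2 -> V=14
t=5: input=1 -> V=18
t=6: input=3 -> V=0 FIRE
t=7: input=3 -> V=0 FIRE
t=8: input=3 -> V=0 FIRE
t=9: input=1 -> V=7
t=10: input=1 -> V=12
t=11: input=4 -> V=0 FIRE
t=12: input=2 -> V=14
t=13: input=2 -> V=0 FIRE

Answer: 0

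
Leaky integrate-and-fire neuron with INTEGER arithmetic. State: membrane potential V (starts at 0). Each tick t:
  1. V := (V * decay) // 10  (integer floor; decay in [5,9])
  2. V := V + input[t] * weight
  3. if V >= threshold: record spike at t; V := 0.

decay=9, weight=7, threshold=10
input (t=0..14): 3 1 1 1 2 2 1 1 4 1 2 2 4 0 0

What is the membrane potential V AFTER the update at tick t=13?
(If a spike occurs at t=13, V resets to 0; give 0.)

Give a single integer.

Answer: 0

Derivation:
t=0: input=3 -> V=0 FIRE
t=1: input=1 -> V=7
t=2: input=1 -> V=0 FIRE
t=3: input=1 -> V=7
t=4: input=2 -> V=0 FIRE
t=5: input=2 -> V=0 FIRE
t=6: input=1 -> V=7
t=7: input=1 -> V=0 FIRE
t=8: input=4 -> V=0 FIRE
t=9: input=1 -> V=7
t=10: input=2 -> V=0 FIRE
t=11: input=2 -> V=0 FIRE
t=12: input=4 -> V=0 FIRE
t=13: input=0 -> V=0
t=14: input=0 -> V=0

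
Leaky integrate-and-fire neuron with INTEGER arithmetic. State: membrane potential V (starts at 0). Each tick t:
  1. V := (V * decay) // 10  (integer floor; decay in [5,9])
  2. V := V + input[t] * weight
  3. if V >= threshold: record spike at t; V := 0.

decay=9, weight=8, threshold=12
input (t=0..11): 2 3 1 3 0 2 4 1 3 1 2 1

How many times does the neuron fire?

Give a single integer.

t=0: input=2 -> V=0 FIRE
t=1: input=3 -> V=0 FIRE
t=2: input=1 -> V=8
t=3: input=3 -> V=0 FIRE
t=4: input=0 -> V=0
t=5: input=2 -> V=0 FIRE
t=6: input=4 -> V=0 FIRE
t=7: input=1 -> V=8
t=8: input=3 -> V=0 FIRE
t=9: input=1 -> V=8
t=10: input=2 -> V=0 FIRE
t=11: input=1 -> V=8

Answer: 7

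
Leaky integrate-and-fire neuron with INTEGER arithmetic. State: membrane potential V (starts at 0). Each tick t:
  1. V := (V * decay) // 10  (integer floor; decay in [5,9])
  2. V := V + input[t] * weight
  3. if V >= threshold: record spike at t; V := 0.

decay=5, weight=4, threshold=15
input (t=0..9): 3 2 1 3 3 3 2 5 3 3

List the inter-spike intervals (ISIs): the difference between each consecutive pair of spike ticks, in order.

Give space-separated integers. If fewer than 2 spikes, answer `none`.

Answer: 2 2 2

Derivation:
t=0: input=3 -> V=12
t=1: input=2 -> V=14
t=2: input=1 -> V=11
t=3: input=3 -> V=0 FIRE
t=4: input=3 -> V=12
t=5: input=3 -> V=0 FIRE
t=6: input=2 -> V=8
t=7: input=5 -> V=0 FIRE
t=8: input=3 -> V=12
t=9: input=3 -> V=0 FIRE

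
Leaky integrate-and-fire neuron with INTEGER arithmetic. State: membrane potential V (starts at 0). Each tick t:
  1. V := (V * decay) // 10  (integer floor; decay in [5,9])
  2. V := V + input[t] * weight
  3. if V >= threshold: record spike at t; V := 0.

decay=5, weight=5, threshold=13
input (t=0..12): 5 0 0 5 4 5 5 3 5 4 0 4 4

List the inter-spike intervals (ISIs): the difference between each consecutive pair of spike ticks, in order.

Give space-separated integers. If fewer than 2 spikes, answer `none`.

Answer: 3 1 1 1 1 1 1 2 1

Derivation:
t=0: input=5 -> V=0 FIRE
t=1: input=0 -> V=0
t=2: input=0 -> V=0
t=3: input=5 -> V=0 FIRE
t=4: input=4 -> V=0 FIRE
t=5: input=5 -> V=0 FIRE
t=6: input=5 -> V=0 FIRE
t=7: input=3 -> V=0 FIRE
t=8: input=5 -> V=0 FIRE
t=9: input=4 -> V=0 FIRE
t=10: input=0 -> V=0
t=11: input=4 -> V=0 FIRE
t=12: input=4 -> V=0 FIRE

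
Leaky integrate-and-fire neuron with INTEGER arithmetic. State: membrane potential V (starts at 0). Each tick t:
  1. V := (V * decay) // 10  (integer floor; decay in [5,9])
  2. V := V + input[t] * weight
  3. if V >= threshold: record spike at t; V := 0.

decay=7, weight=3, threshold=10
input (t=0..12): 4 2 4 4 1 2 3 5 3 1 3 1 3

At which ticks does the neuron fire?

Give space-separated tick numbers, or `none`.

t=0: input=4 -> V=0 FIRE
t=1: input=2 -> V=6
t=2: input=4 -> V=0 FIRE
t=3: input=4 -> V=0 FIRE
t=4: input=1 -> V=3
t=5: input=2 -> V=8
t=6: input=3 -> V=0 FIRE
t=7: input=5 -> V=0 FIRE
t=8: input=3 -> V=9
t=9: input=1 -> V=9
t=10: input=3 -> V=0 FIRE
t=11: input=1 -> V=3
t=12: input=3 -> V=0 FIRE

Answer: 0 2 3 6 7 10 12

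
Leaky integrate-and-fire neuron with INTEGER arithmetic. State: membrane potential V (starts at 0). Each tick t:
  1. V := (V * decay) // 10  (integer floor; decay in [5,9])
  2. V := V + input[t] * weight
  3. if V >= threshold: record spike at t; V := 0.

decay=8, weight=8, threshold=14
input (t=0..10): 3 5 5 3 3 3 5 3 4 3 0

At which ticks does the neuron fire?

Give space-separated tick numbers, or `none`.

Answer: 0 1 2 3 4 5 6 7 8 9

Derivation:
t=0: input=3 -> V=0 FIRE
t=1: input=5 -> V=0 FIRE
t=2: input=5 -> V=0 FIRE
t=3: input=3 -> V=0 FIRE
t=4: input=3 -> V=0 FIRE
t=5: input=3 -> V=0 FIRE
t=6: input=5 -> V=0 FIRE
t=7: input=3 -> V=0 FIRE
t=8: input=4 -> V=0 FIRE
t=9: input=3 -> V=0 FIRE
t=10: input=0 -> V=0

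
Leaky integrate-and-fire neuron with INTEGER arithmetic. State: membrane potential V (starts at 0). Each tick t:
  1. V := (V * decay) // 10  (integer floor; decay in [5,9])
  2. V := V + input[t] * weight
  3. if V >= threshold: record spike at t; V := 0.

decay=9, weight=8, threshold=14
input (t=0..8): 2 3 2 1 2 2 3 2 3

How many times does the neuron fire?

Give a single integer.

t=0: input=2 -> V=0 FIRE
t=1: input=3 -> V=0 FIRE
t=2: input=2 -> V=0 FIRE
t=3: input=1 -> V=8
t=4: input=2 -> V=0 FIRE
t=5: input=2 -> V=0 FIRE
t=6: input=3 -> V=0 FIRE
t=7: input=2 -> V=0 FIRE
t=8: input=3 -> V=0 FIRE

Answer: 8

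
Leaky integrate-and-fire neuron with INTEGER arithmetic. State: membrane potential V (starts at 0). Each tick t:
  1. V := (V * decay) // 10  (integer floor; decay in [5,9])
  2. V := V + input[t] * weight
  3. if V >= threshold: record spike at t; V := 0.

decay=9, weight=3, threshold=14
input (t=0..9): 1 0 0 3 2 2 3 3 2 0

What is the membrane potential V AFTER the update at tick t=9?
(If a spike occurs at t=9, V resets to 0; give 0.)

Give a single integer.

t=0: input=1 -> V=3
t=1: input=0 -> V=2
t=2: input=0 -> V=1
t=3: input=3 -> V=9
t=4: input=2 -> V=0 FIRE
t=5: input=2 -> V=6
t=6: input=3 -> V=0 FIRE
t=7: input=3 -> V=9
t=8: input=2 -> V=0 FIRE
t=9: input=0 -> V=0

Answer: 0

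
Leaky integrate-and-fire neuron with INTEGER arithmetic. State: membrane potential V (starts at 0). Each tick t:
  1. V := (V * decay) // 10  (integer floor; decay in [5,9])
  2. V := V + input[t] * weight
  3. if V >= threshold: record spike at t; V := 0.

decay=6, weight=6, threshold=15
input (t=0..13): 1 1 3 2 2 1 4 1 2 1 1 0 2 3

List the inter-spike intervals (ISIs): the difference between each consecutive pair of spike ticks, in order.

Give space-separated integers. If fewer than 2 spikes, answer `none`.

t=0: input=1 -> V=6
t=1: input=1 -> V=9
t=2: input=3 -> V=0 FIRE
t=3: input=2 -> V=12
t=4: input=2 -> V=0 FIRE
t=5: input=1 -> V=6
t=6: input=4 -> V=0 FIRE
t=7: input=1 -> V=6
t=8: input=2 -> V=0 FIRE
t=9: input=1 -> V=6
t=10: input=1 -> V=9
t=11: input=0 -> V=5
t=12: input=2 -> V=0 FIRE
t=13: input=3 -> V=0 FIRE

Answer: 2 2 2 4 1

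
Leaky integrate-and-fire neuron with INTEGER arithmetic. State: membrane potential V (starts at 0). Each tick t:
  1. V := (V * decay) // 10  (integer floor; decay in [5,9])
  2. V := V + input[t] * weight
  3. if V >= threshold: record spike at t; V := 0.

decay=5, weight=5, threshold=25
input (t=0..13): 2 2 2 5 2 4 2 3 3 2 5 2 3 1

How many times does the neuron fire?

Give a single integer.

Answer: 4

Derivation:
t=0: input=2 -> V=10
t=1: input=2 -> V=15
t=2: input=2 -> V=17
t=3: input=5 -> V=0 FIRE
t=4: input=2 -> V=10
t=5: input=4 -> V=0 FIRE
t=6: input=2 -> V=10
t=7: input=3 -> V=20
t=8: input=3 -> V=0 FIRE
t=9: input=2 -> V=10
t=10: input=5 -> V=0 FIRE
t=11: input=2 -> V=10
t=12: input=3 -> V=20
t=13: input=1 -> V=15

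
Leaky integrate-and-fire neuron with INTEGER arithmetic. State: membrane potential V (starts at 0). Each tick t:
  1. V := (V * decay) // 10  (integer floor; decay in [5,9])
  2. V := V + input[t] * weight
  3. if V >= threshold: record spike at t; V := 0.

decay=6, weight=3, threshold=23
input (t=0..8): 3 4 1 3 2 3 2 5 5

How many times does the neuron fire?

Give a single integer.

Answer: 1

Derivation:
t=0: input=3 -> V=9
t=1: input=4 -> V=17
t=2: input=1 -> V=13
t=3: input=3 -> V=16
t=4: input=2 -> V=15
t=5: input=3 -> V=18
t=6: input=2 -> V=16
t=7: input=5 -> V=0 FIRE
t=8: input=5 -> V=15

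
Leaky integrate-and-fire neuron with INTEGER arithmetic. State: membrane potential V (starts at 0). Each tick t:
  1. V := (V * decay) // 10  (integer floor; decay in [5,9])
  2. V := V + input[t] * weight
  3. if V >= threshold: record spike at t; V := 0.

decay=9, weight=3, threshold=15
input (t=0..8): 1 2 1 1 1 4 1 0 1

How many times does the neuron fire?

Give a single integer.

Answer: 1

Derivation:
t=0: input=1 -> V=3
t=1: input=2 -> V=8
t=2: input=1 -> V=10
t=3: input=1 -> V=12
t=4: input=1 -> V=13
t=5: input=4 -> V=0 FIRE
t=6: input=1 -> V=3
t=7: input=0 -> V=2
t=8: input=1 -> V=4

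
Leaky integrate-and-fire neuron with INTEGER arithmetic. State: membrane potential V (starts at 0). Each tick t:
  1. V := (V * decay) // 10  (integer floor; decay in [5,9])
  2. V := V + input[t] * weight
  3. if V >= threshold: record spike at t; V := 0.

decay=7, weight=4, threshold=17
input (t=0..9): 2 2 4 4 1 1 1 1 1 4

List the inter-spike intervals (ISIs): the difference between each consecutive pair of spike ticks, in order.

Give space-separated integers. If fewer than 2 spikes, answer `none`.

Answer: 7

Derivation:
t=0: input=2 -> V=8
t=1: input=2 -> V=13
t=2: input=4 -> V=0 FIRE
t=3: input=4 -> V=16
t=4: input=1 -> V=15
t=5: input=1 -> V=14
t=6: input=1 -> V=13
t=7: input=1 -> V=13
t=8: input=1 -> V=13
t=9: input=4 -> V=0 FIRE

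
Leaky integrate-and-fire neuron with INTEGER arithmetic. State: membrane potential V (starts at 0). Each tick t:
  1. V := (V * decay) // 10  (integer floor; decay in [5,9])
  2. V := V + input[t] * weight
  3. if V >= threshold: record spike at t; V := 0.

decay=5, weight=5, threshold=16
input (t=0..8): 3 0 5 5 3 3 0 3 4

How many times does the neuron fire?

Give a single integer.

Answer: 4

Derivation:
t=0: input=3 -> V=15
t=1: input=0 -> V=7
t=2: input=5 -> V=0 FIRE
t=3: input=5 -> V=0 FIRE
t=4: input=3 -> V=15
t=5: input=3 -> V=0 FIRE
t=6: input=0 -> V=0
t=7: input=3 -> V=15
t=8: input=4 -> V=0 FIRE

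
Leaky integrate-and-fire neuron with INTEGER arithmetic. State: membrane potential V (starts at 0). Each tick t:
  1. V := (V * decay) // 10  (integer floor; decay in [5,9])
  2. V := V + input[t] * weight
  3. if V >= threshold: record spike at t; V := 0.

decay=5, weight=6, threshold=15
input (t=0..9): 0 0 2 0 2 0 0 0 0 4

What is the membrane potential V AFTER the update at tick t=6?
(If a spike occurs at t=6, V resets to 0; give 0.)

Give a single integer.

t=0: input=0 -> V=0
t=1: input=0 -> V=0
t=2: input=2 -> V=12
t=3: input=0 -> V=6
t=4: input=2 -> V=0 FIRE
t=5: input=0 -> V=0
t=6: input=0 -> V=0
t=7: input=0 -> V=0
t=8: input=0 -> V=0
t=9: input=4 -> V=0 FIRE

Answer: 0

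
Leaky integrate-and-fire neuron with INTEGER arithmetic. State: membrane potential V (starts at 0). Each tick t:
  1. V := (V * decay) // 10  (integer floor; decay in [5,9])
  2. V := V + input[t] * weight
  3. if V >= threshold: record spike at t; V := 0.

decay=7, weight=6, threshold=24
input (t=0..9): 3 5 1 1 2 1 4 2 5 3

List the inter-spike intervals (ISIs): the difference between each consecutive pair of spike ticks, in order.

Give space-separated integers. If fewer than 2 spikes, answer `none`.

t=0: input=3 -> V=18
t=1: input=5 -> V=0 FIRE
t=2: input=1 -> V=6
t=3: input=1 -> V=10
t=4: input=2 -> V=19
t=5: input=1 -> V=19
t=6: input=4 -> V=0 FIRE
t=7: input=2 -> V=12
t=8: input=5 -> V=0 FIRE
t=9: input=3 -> V=18

Answer: 5 2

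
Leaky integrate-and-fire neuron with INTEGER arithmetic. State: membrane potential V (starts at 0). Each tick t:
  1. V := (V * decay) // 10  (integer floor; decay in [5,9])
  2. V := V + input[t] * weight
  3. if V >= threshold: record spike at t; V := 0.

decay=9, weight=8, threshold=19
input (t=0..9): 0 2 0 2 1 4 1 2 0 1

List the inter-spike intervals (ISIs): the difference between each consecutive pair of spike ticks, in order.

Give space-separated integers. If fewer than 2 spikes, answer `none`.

Answer: 2 2

Derivation:
t=0: input=0 -> V=0
t=1: input=2 -> V=16
t=2: input=0 -> V=14
t=3: input=2 -> V=0 FIRE
t=4: input=1 -> V=8
t=5: input=4 -> V=0 FIRE
t=6: input=1 -> V=8
t=7: input=2 -> V=0 FIRE
t=8: input=0 -> V=0
t=9: input=1 -> V=8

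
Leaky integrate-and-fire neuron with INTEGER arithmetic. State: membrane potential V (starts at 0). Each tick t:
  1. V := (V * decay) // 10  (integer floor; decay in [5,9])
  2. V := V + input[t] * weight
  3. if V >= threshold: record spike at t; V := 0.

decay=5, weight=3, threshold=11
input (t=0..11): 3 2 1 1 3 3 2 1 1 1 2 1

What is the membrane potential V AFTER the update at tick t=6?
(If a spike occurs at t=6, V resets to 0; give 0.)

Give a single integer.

t=0: input=3 -> V=9
t=1: input=2 -> V=10
t=2: input=1 -> V=8
t=3: input=1 -> V=7
t=4: input=3 -> V=0 FIRE
t=5: input=3 -> V=9
t=6: input=2 -> V=10
t=7: input=1 -> V=8
t=8: input=1 -> V=7
t=9: input=1 -> V=6
t=10: input=2 -> V=9
t=11: input=1 -> V=7

Answer: 10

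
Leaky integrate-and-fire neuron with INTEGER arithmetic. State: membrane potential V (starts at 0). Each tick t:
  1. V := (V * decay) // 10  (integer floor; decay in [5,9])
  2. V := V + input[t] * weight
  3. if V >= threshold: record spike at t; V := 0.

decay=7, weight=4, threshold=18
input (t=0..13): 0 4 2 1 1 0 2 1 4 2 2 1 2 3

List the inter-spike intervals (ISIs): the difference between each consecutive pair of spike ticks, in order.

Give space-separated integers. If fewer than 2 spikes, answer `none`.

t=0: input=0 -> V=0
t=1: input=4 -> V=16
t=2: input=2 -> V=0 FIRE
t=3: input=1 -> V=4
t=4: input=1 -> V=6
t=5: input=0 -> V=4
t=6: input=2 -> V=10
t=7: input=1 -> V=11
t=8: input=4 -> V=0 FIRE
t=9: input=2 -> V=8
t=10: input=2 -> V=13
t=11: input=1 -> V=13
t=12: input=2 -> V=17
t=13: input=3 -> V=0 FIRE

Answer: 6 5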